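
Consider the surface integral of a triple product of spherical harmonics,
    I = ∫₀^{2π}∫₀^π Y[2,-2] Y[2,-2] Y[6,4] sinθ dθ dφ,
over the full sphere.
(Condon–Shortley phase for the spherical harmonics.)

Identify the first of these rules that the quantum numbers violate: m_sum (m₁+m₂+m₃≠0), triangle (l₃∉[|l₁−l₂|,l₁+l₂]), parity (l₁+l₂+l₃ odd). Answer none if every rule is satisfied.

azimuthal sum: -2 − 2 + 4 = 0  ✓
0 ≤ 6 ≤ 4 (triangle on l)  ✗
L = 2 + 2 + 6 = 10 (even)

triangle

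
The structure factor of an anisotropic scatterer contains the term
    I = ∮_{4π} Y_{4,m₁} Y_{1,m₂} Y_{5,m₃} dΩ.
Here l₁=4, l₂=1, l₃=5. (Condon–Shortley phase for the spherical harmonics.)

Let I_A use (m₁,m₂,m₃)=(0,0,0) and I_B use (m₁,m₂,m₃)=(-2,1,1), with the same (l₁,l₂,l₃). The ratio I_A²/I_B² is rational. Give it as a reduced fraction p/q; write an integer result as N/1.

25/6

Shared (l₁,l₂,l₃)=(4,1,5): N and (l;000)² cancel in I_A²/I_B².
A: Δ = 0!·8!·2!/11! = 1/495; Racah Σ t=0..0: t=0:+1/576 = 1/576; ⇒ 3j(4 1 5; 0 0 0)² = 5/99, sgn -1
B: Δ = 0!·8!·2!/11! = 1/495; Racah Σ t=0..0: t=0:+1/2880 = 1/2880; ⇒ 3j(4 1 5; -2 1 1)² = 2/165, sgn +1
I_A²/I_B² = (5/99)/(2/165) = 25/6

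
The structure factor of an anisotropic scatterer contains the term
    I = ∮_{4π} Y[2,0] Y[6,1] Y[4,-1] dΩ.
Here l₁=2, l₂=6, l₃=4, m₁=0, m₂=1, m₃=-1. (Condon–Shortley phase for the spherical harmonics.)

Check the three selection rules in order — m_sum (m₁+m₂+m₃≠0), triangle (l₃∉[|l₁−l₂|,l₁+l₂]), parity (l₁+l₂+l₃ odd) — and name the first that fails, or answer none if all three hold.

m₁+m₂+m₃ = 0 + 1 − 1 = 0  ✓
triangle: |2−6|=4 ≤ l₃=4 ≤ 2+6=8  ✓
parity: l₁+l₂+l₃ = 12 is even  ✓

none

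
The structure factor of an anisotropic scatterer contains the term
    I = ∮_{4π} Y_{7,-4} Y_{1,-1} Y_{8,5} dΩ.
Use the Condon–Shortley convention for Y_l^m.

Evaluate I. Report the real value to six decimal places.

-0.270230

m-sum 0 ✓  L=16 even ✓  6≤8≤8 ✓
Π(2lᵢ+1) = 15×3×17 = 765
triangle coeff Δ(7,1,8) = 1/2040
Σ_t [0,0]: t=0:+1/25401600 = 1/25401600
(3j)²=8/255 [(7 1 8; 0 0 0)], sign=+1
Σ_t [0,0]: t=0:+1/479001600 = 1/479001600
(3j)²=13/340 [(7 1 8; -4 -1 5)], sign=-1
⇒ 4πI² = 78/85
I = (-1)√(78/85/(4π)) = -0.27022959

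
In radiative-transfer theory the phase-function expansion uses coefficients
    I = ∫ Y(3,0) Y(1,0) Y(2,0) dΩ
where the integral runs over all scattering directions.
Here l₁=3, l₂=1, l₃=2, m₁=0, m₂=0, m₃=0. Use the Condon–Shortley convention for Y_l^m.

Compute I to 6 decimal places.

0.247767

Checks pass: Σm=0; 6 even; l₃=2∈[2,4].
(2·3+1)(2·1+1)(2·2+1) = 105
Δ: 2! 4! 0! / 7! → 1/105
sum: t=1:−1/4 = -1/4
3j²(3 1 2; 0 0 0) = Δ·Π!·Σ² = 3/35  (sign -1)
(m-triple is (0,0,0) — same symbol as above.)
combine: 4πI² = 105·3/35·3/35 = 27/35
take √, sign +1: I = 0.24776670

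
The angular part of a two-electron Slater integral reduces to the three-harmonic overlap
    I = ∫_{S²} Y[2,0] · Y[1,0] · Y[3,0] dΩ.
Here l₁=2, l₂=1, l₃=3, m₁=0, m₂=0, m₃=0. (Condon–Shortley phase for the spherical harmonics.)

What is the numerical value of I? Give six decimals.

m-sum 0 ✓  L=6 even ✓  1≤3≤3 ✓
Π(2lᵢ+1) = 5×3×7 = 105
triangle coeff Δ(2,1,3) = 1/105
Σ_t [0,0]: t=0:+1/4 = 1/4
(3j)²=3/35 [(2 1 3; 0 0 0)], sign=-1
(m-triple is (0,0,0) — same symbol as above.)
⇒ 4πI² = 27/35
I = (+1)√(27/35/(4π)) = 0.24776670

0.247767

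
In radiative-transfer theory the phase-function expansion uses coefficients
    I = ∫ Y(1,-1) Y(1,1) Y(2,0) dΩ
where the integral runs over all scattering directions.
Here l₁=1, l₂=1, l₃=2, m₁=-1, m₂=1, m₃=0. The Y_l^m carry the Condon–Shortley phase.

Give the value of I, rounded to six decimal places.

0.126157

Checks pass: Σm=0; 4 even; l₃=2∈[0,2].
(2·1+1)(2·1+1)(2·2+1) = 45
Δ: 0! 2! 2! / 5! → 1/30
sum: t=0:+1/1 = 1/1
3j²(1 1 2; 0 0 0) = Δ·Π!·Σ² = 2/15  (sign +1)
sum: t=0:+1/4 = 1/4
3j²(1 1 2; -1 1 0) = Δ·Π!·Σ² = 1/30  (sign +1)
combine: 4πI² = 45·2/15·1/30 = 1/5
take √, sign +1: I = 0.12615663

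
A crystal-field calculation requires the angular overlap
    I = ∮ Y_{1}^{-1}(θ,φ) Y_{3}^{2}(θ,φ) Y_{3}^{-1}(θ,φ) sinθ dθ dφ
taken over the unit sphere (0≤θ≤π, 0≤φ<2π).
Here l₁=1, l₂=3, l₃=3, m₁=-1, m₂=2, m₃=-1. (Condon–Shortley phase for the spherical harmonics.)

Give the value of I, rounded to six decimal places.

0.000000

l₁+l₂+l₃=7 is odd: 3j(l;000)=0 ⇒ I=0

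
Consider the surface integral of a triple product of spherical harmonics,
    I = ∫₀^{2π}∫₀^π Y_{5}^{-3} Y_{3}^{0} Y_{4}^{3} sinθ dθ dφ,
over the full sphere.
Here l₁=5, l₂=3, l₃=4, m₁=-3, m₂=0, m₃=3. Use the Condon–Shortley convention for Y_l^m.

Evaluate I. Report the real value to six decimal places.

Rules hold: Σm=0, L=12 even, 2≤4≤8.
N = 11·7·9 = 693
Δ = 4!·6!·2!/13! = 1/180180
Racah Σ t=1..3: t=1:−1/576 t=2:+1/144 t=3:−1/576 = 1/288
⇒ 3j(5 3 4; 0 0 0)² = 20/1001, sgn +1
Racah Σ t=2..3: t=2:+1/2880 t=3:−1/1440 = -1/2880
⇒ 3j(5 3 4; -3 0 3)² = 7/715, sgn +1
4πI² = N·(3j₀)²·(3jₘ)² = 252/1859
I = +1·√(0.135557/4π) = 0.10386175

0.103862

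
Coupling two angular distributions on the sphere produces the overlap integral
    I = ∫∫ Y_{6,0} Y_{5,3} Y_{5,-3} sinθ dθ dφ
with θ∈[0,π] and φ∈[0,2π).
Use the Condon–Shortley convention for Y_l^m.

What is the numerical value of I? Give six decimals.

0.088978

Checks pass: Σm=0; 16 even; l₃=5∈[1,11].
(2·6+1)(2·5+1)(2·5+1) = 1573
Δ: 6! 6! 4! / 17! → 1/28588560
sum: t=1:−1/345600 t=2:+1/13824 t=3:−1/5184 t=4:+1/13824 t=5:−1/345600 = -7/129600
3j²(6 5 5; 0 0 0) = Δ·Π!·Σ² = 80/7293  (sign +1)
sum: t=4:+1/55296 t=5:−1/86400 t=6:+1/2073600 = 29/4147200
3j²(6 5 5; 0 3 -3) = Δ·Π!·Σ² = 841/145860  (sign +1)
combine: 4πI² = 1573·80/7293·841/145860 = 3364/33813
take √, sign +1: I = 0.08897771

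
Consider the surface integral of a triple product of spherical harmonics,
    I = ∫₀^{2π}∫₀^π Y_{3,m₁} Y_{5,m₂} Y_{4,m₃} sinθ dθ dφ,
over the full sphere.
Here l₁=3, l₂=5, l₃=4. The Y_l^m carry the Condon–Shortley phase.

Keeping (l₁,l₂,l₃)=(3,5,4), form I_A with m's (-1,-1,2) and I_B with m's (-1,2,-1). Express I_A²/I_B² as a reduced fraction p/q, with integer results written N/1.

Same 3,5,4: normalisation and zero-m 3j drop out of the ratio.
A: Δ: 4! 2! 6! / 13! → 1/180180; sum: t=2:+1/384 t=3:−1/720 t=4:+1/34560 = 43/34560; 3j²(3 5 4; -1 -1 2) = Δ·Π!·Σ² = 1849/180180  (sign +1)
B: Δ: 4! 2! 6! / 13! → 1/180180; sum: t=2:+1/960 t=3:−1/288 t=4:+1/1728 = -1/540; 3j²(3 5 4; -1 2 -1) = Δ·Π!·Σ² = 128/6435  (sign +1)
I_A²/I_B² = (1849/180180)/(128/6435) = 1849/3584

1849/3584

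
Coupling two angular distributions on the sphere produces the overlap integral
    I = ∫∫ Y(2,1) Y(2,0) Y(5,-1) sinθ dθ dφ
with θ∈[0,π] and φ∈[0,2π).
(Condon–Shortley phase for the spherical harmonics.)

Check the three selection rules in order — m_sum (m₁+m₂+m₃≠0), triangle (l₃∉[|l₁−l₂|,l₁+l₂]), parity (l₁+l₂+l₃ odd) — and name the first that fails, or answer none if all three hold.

azimuthal sum: 1 + 0 − 1 = 0  ✓
0 ≤ 5 ≤ 4 (triangle on l)  ✗
L = 2 + 2 + 5 = 9 (odd)

triangle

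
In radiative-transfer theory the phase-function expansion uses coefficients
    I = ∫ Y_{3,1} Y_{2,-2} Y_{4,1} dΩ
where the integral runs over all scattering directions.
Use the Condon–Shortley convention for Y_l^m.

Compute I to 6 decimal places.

l₁+l₂+l₃=9 is odd: 3j(l;000)=0 ⇒ I=0

0.000000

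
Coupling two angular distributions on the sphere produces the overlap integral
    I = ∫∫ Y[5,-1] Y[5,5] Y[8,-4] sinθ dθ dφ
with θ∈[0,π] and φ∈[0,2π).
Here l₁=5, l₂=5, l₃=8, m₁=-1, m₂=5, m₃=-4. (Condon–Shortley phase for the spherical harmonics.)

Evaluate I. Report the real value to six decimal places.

m-sum 0 ✓  L=18 even ✓  0≤8≤10 ✓
Π(2lᵢ+1) = 11×11×17 = 2057
triangle coeff Δ(5,5,8) = 1/37413090
Σ_t [0,2]: t=0:+1/1036800 t=1:−1/331776 t=2:+1/1036800 = -1/921600
(3j)²=490/46189 [(5 5 8; 0 0 0)], sign=-1
Σ_t [2,2]: t=2:+1/46448640 = 1/46448640
(3j)²=75/8398 [(5 5 8; -1 5 -4)], sign=+1
⇒ 4πI² = 202125/1037153
I = (-1)√(202125/1037153/(4π)) = -0.12453278

-0.124533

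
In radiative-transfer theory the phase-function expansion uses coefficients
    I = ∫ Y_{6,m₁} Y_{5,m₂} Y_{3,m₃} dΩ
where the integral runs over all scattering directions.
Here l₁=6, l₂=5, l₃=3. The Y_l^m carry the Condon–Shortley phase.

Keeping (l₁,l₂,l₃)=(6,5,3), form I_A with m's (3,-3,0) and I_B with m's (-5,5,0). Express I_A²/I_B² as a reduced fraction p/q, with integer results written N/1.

1/33

l's match ⇒ only the (l;m) 3-j factors differ between A and B.
A: triangle coeff Δ(6,5,3) = 1/675675; Σ_t [0,2]: t=0:+1/483840 t=1:−1/20160 t=2:+1/17280 = 1/96768; (3j)²=1/1001 [(6 5 3; 3 -3 0)], sign=-1
B: triangle coeff Δ(6,5,3) = 1/675675; Σ_t [8,8]: t=8:+1/483840 = 1/483840; (3j)²=3/91 [(6 5 3; -5 5 0)], sign=-1
I_A²/I_B² = (1/1001)/(3/91) = 1/33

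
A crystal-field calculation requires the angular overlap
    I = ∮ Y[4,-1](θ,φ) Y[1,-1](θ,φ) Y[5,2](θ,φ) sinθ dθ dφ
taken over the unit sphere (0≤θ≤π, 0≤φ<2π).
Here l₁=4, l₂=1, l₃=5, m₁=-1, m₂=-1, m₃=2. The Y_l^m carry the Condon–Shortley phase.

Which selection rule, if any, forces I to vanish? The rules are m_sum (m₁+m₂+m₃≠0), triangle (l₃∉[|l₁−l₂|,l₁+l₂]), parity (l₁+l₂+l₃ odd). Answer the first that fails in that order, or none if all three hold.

none

Σmᵢ = 0  ✓
l₃∈[|l₁−l₂|,l₁+l₂]=[3,5], have l₃=5  ✓
Σlᵢ = 10 ⇒ even  ✓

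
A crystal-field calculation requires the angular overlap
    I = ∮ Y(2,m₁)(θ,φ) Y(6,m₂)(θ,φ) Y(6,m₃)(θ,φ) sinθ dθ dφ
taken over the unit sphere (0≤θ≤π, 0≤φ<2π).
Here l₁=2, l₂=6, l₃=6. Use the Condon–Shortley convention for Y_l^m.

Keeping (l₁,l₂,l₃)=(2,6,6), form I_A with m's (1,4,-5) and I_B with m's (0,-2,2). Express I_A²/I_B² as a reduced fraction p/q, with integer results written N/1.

Same 2,6,6: normalisation and zero-m 3j drop out of the ratio.
A: Δ: 2! 2! 10! / 15! → 1/90090; sum: t=0:+1/7257600 t=1:−1/725760 = -1/806400; 3j²(2 6 6; 1 4 -5) = Δ·Π!·Σ² = 27/910  (sign +1)
B: Δ: 2! 2! 10! / 15! → 1/90090; sum: t=0:+1/69120 t=1:−1/30240 t=2:+1/322560 = -1/64512; 3j²(2 6 6; 0 -2 2) = Δ·Π!·Σ² = 10/1001  (sign -1)
I_A²/I_B² = (27/910)/(10/1001) = 297/100

297/100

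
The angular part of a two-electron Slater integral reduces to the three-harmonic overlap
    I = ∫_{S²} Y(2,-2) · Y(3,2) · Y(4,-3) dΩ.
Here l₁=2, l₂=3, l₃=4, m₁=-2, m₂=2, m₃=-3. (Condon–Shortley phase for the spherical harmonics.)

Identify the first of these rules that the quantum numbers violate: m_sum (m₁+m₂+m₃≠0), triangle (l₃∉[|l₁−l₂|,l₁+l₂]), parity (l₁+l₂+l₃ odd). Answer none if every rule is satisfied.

azimuthal sum: -2 + 2 − 3 = -3  ✗
1 ≤ 4 ≤ 5 (triangle on l)
L = 2 + 3 + 4 = 9 (odd)

m_sum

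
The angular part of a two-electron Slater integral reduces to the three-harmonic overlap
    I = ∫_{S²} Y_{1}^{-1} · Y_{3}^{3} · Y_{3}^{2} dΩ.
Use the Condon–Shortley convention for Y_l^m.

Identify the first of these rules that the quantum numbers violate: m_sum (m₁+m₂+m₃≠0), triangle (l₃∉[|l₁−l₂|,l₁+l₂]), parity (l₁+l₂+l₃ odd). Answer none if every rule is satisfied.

m₁+m₂+m₃ = -1 + 3 + 2 = 4  ✗
triangle: |1−3|=2 ≤ l₃=3 ≤ 1+3=4
parity: l₁+l₂+l₃ = 7 is odd

m_sum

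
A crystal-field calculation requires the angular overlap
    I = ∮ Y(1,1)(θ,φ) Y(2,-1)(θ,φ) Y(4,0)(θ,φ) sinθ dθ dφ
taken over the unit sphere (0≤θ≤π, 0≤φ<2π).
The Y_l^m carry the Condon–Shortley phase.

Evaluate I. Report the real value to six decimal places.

0.000000

|1−2|≤4≤1+2 violated ⇒ I = 0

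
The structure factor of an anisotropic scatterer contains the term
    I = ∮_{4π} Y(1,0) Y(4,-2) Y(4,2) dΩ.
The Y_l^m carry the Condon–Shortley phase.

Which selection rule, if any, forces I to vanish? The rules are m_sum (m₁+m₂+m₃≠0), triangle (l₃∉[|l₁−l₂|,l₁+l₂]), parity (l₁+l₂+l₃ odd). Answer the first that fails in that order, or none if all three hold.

Σmᵢ = 0  ✓
l₃∈[|l₁−l₂|,l₁+l₂]=[3,5], have l₃=4  ✓
Σlᵢ = 9 ⇒ odd  ✗

parity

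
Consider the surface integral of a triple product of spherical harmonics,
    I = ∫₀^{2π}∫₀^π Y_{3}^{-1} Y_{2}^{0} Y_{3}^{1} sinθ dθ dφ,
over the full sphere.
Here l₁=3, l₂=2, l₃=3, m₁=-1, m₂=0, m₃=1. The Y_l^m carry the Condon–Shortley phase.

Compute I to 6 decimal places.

m-sum 0 ✓  L=8 even ✓  1≤3≤5 ✓
Π(2lᵢ+1) = 7×5×7 = 245
triangle coeff Δ(3,2,3) = 1/3780
Σ_t [0,2]: t=0:+1/24 t=1:−1/4 t=2:+1/24 = -1/6
(3j)²=4/105 [(3 2 3; 0 0 0)], sign=+1
Σ_t [0,2]: t=0:+1/96 t=1:−1/6 t=2:+1/16 = -3/32
(3j)²=3/140 [(3 2 3; -1 0 1)], sign=-1
⇒ 4πI² = 1/5
I = (-1)√(1/5/(4π)) = -0.12615663

-0.126157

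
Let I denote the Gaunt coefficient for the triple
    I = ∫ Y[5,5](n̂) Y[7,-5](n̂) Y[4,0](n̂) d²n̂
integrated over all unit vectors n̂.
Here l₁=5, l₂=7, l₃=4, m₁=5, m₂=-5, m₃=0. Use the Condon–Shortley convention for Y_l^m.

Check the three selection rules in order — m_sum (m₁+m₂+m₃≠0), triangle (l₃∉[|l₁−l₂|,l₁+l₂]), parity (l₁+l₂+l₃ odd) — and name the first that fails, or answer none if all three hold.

none

Σmᵢ = 0  ✓
l₃∈[|l₁−l₂|,l₁+l₂]=[2,12], have l₃=4  ✓
Σlᵢ = 16 ⇒ even  ✓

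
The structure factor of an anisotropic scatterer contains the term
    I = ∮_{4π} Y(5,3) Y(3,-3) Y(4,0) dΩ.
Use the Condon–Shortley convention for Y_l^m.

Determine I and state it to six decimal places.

Rules hold: Σm=0, L=12 even, 2≤4≤8.
N = 11·7·9 = 693
Δ = 4!·6!·2!/13! = 1/180180
Racah Σ t=1..3: t=1:−1/576 t=2:+1/144 t=3:−1/576 = 1/288
⇒ 3j(5 3 4; 0 0 0)² = 20/1001, sgn +1
Racah Σ t=0..0: t=0:+1/2304 = 1/2304
⇒ 3j(5 3 4; 3 -3 0)² = 5/143, sgn +1
4πI² = N·(3j₀)²·(3jₘ)² = 900/1859
I = +1·√(0.484131/4π) = 0.19628026

0.196280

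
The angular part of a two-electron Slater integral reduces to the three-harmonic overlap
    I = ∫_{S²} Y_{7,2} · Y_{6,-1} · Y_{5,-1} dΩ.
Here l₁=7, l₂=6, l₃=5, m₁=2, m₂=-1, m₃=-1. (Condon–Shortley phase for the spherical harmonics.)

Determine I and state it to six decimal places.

Rules hold: Σm=0, L=18 even, 1≤5≤13.
N = 15·13·11 = 2145
Δ = 8!·6!·4!/19! = 1/174594420
Racah Σ t=2..6: t=2:+1/4147200 t=3:−1/207360 t=4:+1/82944 t=5:−1/207360 t=6:+1/4147200 = 1/345600
⇒ 3j(7 6 5; 0 0 0)² = 420/46189, sgn -1
Racah Σ t=1..5: t=1:−1/5806080 t=2:+1/311040 t=3:−1/138240 t=4:+1/414720 t=5:−1/12441600 = -1/537600
⇒ 3j(7 6 5; 2 -1 -1)² = 2916/323323, sgn -1
4πI² = N·(3j₀)²·(3jₘ)² = 2624400/14919047
I = +1·√(0.175909/4π) = 0.11831493

0.118315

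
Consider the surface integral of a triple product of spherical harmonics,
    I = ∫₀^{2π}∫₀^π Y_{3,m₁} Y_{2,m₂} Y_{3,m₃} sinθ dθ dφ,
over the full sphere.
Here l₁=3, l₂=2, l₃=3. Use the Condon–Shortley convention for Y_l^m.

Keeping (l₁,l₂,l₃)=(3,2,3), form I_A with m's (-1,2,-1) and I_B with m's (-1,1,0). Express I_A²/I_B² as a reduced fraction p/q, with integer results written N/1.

Same 3,2,3: normalisation and zero-m 3j drop out of the ratio.
A: Δ: 2! 4! 2! / 9! → 1/3780; sum: t=2:+1/16 = 1/16; 3j²(3 2 3; -1 2 -1) = Δ·Π!·Σ² = 2/35  (sign +1)
B: Δ: 2! 4! 2! / 9! → 1/3780; sum: t=1:−1/12 t=2:+1/8 = 1/24; 3j²(3 2 3; -1 1 0) = Δ·Π!·Σ² = 1/210  (sign -1)
I_A²/I_B² = (2/35)/(1/210) = 12/1

12/1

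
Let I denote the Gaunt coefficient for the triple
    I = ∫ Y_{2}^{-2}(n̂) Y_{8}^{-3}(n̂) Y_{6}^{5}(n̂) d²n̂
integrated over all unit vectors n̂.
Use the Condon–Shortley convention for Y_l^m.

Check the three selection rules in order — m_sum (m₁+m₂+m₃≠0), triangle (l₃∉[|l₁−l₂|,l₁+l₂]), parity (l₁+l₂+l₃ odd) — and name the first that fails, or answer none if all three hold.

none

azimuthal sum: -2 − 3 + 5 = 0  ✓
6 ≤ 6 ≤ 10 (triangle on l)  ✓
L = 2 + 8 + 6 = 16 (even)  ✓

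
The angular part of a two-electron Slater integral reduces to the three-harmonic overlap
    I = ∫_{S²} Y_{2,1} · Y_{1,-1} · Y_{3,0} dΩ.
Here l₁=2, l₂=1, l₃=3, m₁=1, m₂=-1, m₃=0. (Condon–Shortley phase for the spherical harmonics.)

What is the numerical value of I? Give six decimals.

0.143048

Rules hold: Σm=0, L=6 even, 1≤3≤3.
N = 5·3·7 = 105
Δ = 0!·4!·2!/7! = 1/105
Racah Σ t=0..0: t=0:+1/4 = 1/4
⇒ 3j(2 1 3; 0 0 0)² = 3/35, sgn -1
Racah Σ t=0..0: t=0:+1/12 = 1/12
⇒ 3j(2 1 3; 1 -1 0)² = 1/35, sgn -1
4πI² = N·(3j₀)²·(3jₘ)² = 9/35
I = +1·√(0.257143/4π) = 0.14304817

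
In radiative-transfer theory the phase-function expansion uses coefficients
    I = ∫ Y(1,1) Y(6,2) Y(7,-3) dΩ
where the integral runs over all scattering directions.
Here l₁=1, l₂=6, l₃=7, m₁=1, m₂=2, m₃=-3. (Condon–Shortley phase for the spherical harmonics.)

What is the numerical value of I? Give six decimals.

m-sum 0 ✓  L=14 even ✓  5≤7≤7 ✓
Π(2lᵢ+1) = 3×13×15 = 585
triangle coeff Δ(1,6,7) = 1/1365
Σ_t [0,0]: t=0:+1/518400 = 1/518400
(3j)²=7/195 [(1 6 7; 0 0 0)], sign=-1
Σ_t [0,0]: t=0:+1/1935360 = 1/1935360
(3j)²=3/91 [(1 6 7; 1 2 -3)], sign=+1
⇒ 4πI² = 9/13
I = (-1)√(9/13/(4π)) = -0.23471705

-0.234717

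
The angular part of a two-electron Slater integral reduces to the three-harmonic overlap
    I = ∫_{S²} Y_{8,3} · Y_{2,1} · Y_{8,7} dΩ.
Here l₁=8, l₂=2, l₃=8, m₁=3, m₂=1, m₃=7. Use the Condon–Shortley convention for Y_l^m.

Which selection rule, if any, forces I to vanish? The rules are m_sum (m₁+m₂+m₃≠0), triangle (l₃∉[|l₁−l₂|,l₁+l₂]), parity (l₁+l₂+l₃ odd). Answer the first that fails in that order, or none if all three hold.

m_sum

Σmᵢ = 11  ✗
l₃∈[|l₁−l₂|,l₁+l₂]=[6,10], have l₃=8
Σlᵢ = 18 ⇒ even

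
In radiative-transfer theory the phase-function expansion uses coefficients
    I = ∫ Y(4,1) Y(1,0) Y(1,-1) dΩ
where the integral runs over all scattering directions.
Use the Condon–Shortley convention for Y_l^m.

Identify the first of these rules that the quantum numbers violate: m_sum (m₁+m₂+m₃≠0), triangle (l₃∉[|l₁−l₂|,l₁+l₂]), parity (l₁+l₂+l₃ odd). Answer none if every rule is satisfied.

triangle

azimuthal sum: 1 + 0 − 1 = 0  ✓
3 ≤ 1 ≤ 5 (triangle on l)  ✗
L = 4 + 1 + 1 = 6 (even)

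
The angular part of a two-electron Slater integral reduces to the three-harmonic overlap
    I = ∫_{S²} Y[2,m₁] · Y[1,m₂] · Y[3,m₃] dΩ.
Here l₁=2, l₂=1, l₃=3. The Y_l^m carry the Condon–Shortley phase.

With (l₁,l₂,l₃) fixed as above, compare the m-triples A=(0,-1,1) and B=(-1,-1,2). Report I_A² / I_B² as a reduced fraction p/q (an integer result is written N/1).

l's match ⇒ only the (l;m) 3-j factors differ between A and B.
A: triangle coeff Δ(2,1,3) = 1/105; Σ_t [0,0]: t=0:+1/8 = 1/8; (3j)²=2/35 [(2 1 3; 0 -1 1)], sign=+1
B: triangle coeff Δ(2,1,3) = 1/105; Σ_t [0,0]: t=0:+1/12 = 1/12; (3j)²=2/21 [(2 1 3; -1 -1 2)], sign=-1
I_A²/I_B² = (2/35)/(2/21) = 3/5

3/5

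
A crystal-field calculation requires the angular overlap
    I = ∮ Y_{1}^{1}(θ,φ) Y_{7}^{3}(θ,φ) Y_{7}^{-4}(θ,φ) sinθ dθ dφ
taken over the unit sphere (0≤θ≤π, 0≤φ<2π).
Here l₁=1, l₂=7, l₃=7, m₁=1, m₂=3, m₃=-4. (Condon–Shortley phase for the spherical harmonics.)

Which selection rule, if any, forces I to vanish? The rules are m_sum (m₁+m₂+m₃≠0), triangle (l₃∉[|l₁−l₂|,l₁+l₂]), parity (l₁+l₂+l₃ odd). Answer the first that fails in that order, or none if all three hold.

azimuthal sum: 1 + 3 − 4 = 0  ✓
6 ≤ 7 ≤ 8 (triangle on l)  ✓
L = 1 + 7 + 7 = 15 (odd)  ✗

parity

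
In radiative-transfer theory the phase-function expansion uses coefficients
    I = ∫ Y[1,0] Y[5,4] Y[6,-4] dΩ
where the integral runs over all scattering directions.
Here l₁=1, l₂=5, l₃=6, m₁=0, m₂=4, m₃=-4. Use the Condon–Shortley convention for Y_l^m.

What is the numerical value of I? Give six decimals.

Rules hold: Σm=0, L=12 even, 4≤6≤6.
N = 3·11·13 = 429
Δ = 0!·2!·10!/13! = 1/858
Racah Σ t=0..0: t=0:+1/14400 = 1/14400
⇒ 3j(1 5 6; 0 0 0)² = 6/143, sgn +1
Racah Σ t=0..0: t=0:+1/362880 = 1/362880
⇒ 3j(1 5 6; 0 4 -4)² = 10/429, sgn +1
4πI² = N·(3j₀)²·(3jₘ)² = 60/143
I = +1·√(0.41958/4π) = 0.18272698

0.182727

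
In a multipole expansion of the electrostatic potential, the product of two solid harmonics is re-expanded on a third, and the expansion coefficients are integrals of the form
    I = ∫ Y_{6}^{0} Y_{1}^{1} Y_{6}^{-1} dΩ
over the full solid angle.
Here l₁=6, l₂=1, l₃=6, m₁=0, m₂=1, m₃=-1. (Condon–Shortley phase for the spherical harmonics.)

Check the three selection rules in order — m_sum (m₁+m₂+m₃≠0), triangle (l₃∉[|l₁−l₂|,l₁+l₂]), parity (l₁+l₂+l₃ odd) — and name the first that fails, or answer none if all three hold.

azimuthal sum: 0 + 1 − 1 = 0  ✓
5 ≤ 6 ≤ 7 (triangle on l)  ✓
L = 6 + 1 + 6 = 13 (odd)  ✗

parity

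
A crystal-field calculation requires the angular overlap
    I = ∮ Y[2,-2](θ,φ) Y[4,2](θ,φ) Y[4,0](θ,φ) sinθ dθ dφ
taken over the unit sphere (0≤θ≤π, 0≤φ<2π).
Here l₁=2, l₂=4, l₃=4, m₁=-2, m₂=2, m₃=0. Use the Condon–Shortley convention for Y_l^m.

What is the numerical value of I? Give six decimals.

Checks pass: Σm=0; 10 even; l₃=4∈[2,6].
(2·2+1)(2·4+1)(2·4+1) = 405
Δ: 2! 2! 6! / 11! → 1/13860
sum: t=0:+1/192 t=1:−1/36 t=2:+1/192 = -5/288
3j²(2 4 4; 0 0 0) = Δ·Π!·Σ² = 20/693  (sign -1)
sum: t=2:+1/192 = 1/192
3j²(2 4 4; -2 2 0) = Δ·Π!·Σ² = 3/77  (sign +1)
combine: 4πI² = 405·20/693·3/77 = 2700/5929
take √, sign -1: I = -0.19036462

-0.190365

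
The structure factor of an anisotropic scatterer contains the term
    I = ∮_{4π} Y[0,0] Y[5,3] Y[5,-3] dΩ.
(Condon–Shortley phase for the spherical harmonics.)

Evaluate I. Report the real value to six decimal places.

-0.282095

Checks pass: Σm=0; 10 even; l₃=5∈[5,5].
(2·0+1)(2·5+1)(2·5+1) = 121
Δ: 0! 0! 10! / 11! → 1/11
sum: t=0:+1/14400 = 1/14400
3j²(0 5 5; 0 0 0) = Δ·Π!·Σ² = 1/11  (sign -1)
sum: t=0:+1/80640 = 1/80640
3j²(0 5 5; 0 3 -3) = Δ·Π!·Σ² = 1/11  (sign +1)
combine: 4πI² = 121·1/11·1/11 = 1/1
take √, sign -1: I = -0.28209479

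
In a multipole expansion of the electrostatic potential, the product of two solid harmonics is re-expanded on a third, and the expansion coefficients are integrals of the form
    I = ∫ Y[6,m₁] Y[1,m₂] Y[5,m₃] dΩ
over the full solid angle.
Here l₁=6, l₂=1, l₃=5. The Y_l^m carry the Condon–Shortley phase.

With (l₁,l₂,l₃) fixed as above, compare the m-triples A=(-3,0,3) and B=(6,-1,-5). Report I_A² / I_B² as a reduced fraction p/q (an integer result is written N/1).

9/22

l's match ⇒ only the (l;m) 3-j factors differ between A and B.
A: triangle coeff Δ(6,1,5) = 1/858; Σ_t [1,1]: t=1:−1/80640 = -1/80640; (3j)²=9/286 [(6 1 5; -3 0 3)], sign=-1
B: triangle coeff Δ(6,1,5) = 1/858; Σ_t [0,0]: t=0:+1/7257600 = 1/7257600; (3j)²=1/13 [(6 1 5; 6 -1 -5)], sign=+1
I_A²/I_B² = (9/286)/(1/13) = 9/22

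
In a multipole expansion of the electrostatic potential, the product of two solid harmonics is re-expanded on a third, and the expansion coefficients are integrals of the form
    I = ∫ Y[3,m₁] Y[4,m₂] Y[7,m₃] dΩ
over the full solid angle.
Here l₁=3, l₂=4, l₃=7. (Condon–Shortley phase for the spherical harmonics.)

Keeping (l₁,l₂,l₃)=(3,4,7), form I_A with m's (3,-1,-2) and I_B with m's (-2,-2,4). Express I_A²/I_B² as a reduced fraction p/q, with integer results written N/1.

l's match ⇒ only the (l;m) 3-j factors differ between A and B.
A: triangle coeff Δ(3,4,7) = 1/45045; Σ_t [0,0]: t=0:+1/518400 = 1/518400; (3j)²=4/2145 [(3 4 7; 3 -1 -2)], sign=-1
B: triangle coeff Δ(3,4,7) = 1/45045; Σ_t [0,0]: t=0:+1/172800 = 1/172800; (3j)²=2/65 [(3 4 7; -2 -2 4)], sign=-1
I_A²/I_B² = (4/2145)/(2/65) = 2/33

2/33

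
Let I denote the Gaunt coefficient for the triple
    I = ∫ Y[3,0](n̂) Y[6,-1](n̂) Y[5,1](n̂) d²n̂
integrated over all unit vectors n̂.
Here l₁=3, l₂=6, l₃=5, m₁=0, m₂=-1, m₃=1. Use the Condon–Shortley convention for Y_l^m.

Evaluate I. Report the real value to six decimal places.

m-sum 0 ✓  L=14 even ✓  3≤5≤9 ✓
Π(2lᵢ+1) = 7×13×11 = 1001
triangle coeff Δ(3,6,5) = 1/675675
Σ_t [1,3]: t=1:−1/8640 t=2:+1/2304 t=3:−1/8640 = 7/34560
(3j)²=7/429 [(3 6 5; 0 0 0)], sign=-1
Σ_t [1,3]: t=1:−1/6912 t=2:+1/2880 t=3:−1/17280 = 1/6912
(3j)²=5/429 [(3 6 5; 0 -1 1)], sign=+1
⇒ 4πI² = 245/1287
I = (-1)√(245/1287/(4π)) = -0.12308038

-0.123080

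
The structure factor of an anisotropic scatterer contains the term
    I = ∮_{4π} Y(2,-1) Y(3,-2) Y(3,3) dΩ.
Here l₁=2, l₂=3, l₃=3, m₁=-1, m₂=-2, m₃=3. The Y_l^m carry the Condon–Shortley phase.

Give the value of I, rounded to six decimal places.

-0.210261

Rules hold: Σm=0, L=8 even, 1≤3≤5.
N = 5·7·7 = 245
Δ = 2!·2!·4!/9! = 1/3780
Racah Σ t=0..2: t=0:+1/24 t=1:−1/4 t=2:+1/24 = -1/6
⇒ 3j(2 3 3; 0 0 0)² = 4/105, sgn +1
Racah Σ t=1..1: t=1:−1/48 = -1/48
⇒ 3j(2 3 3; -1 -2 3)² = 5/84, sgn -1
4πI² = N·(3j₀)²·(3jₘ)² = 5/9
I = -1·√(0.555556/4π) = -0.21026104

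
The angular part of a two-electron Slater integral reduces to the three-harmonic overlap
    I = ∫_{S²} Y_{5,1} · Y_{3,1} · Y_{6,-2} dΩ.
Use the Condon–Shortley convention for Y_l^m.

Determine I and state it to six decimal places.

0.134828

m-sum 0 ✓  L=14 even ✓  2≤6≤8 ✓
Π(2lᵢ+1) = 11×7×13 = 1001
triangle coeff Δ(5,3,6) = 1/675675
Σ_t [0,2]: t=0:+1/8640 t=1:−1/2304 t=2:+1/8640 = -7/34560
(3j)²=7/429 [(5 3 6; 0 0 0)], sign=-1
Σ_t [0,2]: t=0:+1/27648 t=1:−1/4320 t=2:+1/11520 = -1/9216
(3j)²=2/143 [(5 3 6; 1 1 -2)], sign=-1
⇒ 4πI² = 98/429
I = (+1)√(98/429/(4π)) = 0.13482780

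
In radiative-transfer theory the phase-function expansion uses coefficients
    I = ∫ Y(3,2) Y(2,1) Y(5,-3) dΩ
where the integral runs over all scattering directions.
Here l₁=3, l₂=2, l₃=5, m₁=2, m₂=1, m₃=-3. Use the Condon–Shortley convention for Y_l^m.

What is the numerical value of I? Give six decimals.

m-sum 0 ✓  L=10 even ✓  1≤5≤5 ✓
Π(2lᵢ+1) = 7×5×11 = 385
triangle coeff Δ(3,2,5) = 1/2310
Σ_t [0,0]: t=0:+1/144 = 1/144
(3j)²=10/231 [(3 2 5; 0 0 0)], sign=-1
Σ_t [0,0]: t=0:+1/720 = 1/720
(3j)²=8/165 [(3 2 5; 2 1 -3)], sign=+1
⇒ 4πI² = 80/99
I = (-1)√(80/99/(4π)) = -0.25358436

-0.253584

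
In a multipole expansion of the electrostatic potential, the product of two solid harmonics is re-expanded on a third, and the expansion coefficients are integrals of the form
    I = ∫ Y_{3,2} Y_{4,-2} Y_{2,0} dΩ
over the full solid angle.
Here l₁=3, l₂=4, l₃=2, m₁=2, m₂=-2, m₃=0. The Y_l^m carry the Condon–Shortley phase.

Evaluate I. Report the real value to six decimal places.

0.000000

Σlᵢ=9 odd — θ-integrand is odd under cosθ→−cosθ; I=0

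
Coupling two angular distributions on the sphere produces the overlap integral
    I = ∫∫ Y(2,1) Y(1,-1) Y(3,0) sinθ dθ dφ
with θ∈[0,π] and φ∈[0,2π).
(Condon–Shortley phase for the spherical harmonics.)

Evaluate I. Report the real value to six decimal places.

0.143048

m-sum 0 ✓  L=6 even ✓  1≤3≤3 ✓
Π(2lᵢ+1) = 5×3×7 = 105
triangle coeff Δ(2,1,3) = 1/105
Σ_t [0,0]: t=0:+1/4 = 1/4
(3j)²=3/35 [(2 1 3; 0 0 0)], sign=-1
Σ_t [0,0]: t=0:+1/12 = 1/12
(3j)²=1/35 [(2 1 3; 1 -1 0)], sign=-1
⇒ 4πI² = 9/35
I = (+1)√(9/35/(4π)) = 0.14304817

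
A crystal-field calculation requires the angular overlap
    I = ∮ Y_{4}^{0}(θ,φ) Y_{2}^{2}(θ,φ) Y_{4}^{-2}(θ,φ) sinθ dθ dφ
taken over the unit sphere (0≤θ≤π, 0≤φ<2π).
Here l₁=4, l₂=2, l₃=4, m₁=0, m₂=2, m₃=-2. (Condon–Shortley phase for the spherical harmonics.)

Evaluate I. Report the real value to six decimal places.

-0.190365

m-sum 0 ✓  L=10 even ✓  2≤4≤6 ✓
Π(2lᵢ+1) = 9×5×9 = 405
triangle coeff Δ(4,2,4) = 1/13860
Σ_t [0,2]: t=0:+1/192 t=1:−1/36 t=2:+1/192 = -5/288
(3j)²=20/693 [(4 2 4; 0 0 0)], sign=-1
Σ_t [2,2]: t=2:+1/192 = 1/192
(3j)²=3/77 [(4 2 4; 0 2 -2)], sign=+1
⇒ 4πI² = 2700/5929
I = (-1)√(2700/5929/(4π)) = -0.19036462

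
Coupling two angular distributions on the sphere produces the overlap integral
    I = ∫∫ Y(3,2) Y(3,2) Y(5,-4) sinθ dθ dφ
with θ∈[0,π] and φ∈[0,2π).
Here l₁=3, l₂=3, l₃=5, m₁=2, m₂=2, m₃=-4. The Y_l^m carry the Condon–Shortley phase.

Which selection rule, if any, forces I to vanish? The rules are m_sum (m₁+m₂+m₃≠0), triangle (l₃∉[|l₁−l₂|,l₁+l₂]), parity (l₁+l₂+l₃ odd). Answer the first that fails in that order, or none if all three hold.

azimuthal sum: 2 + 2 − 4 = 0  ✓
0 ≤ 5 ≤ 6 (triangle on l)  ✓
L = 3 + 3 + 5 = 11 (odd)  ✗

parity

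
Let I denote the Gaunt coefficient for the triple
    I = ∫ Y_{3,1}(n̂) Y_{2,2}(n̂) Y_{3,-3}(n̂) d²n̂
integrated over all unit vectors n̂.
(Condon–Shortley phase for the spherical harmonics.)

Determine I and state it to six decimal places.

0.132981

Checks pass: Σm=0; 8 even; l₃=3∈[1,5].
(2·3+1)(2·2+1)(2·3+1) = 245
Δ: 2! 4! 2! / 9! → 1/3780
sum: t=0:+1/24 t=1:−1/4 t=2:+1/24 = -1/6
3j²(3 2 3; 0 0 0) = Δ·Π!·Σ² = 4/105  (sign +1)
sum: t=2:+1/96 = 1/96
3j²(3 2 3; 1 2 -3) = Δ·Π!·Σ² = 1/42  (sign +1)
combine: 4πI² = 245·4/105·1/42 = 2/9
take √, sign +1: I = 0.13298076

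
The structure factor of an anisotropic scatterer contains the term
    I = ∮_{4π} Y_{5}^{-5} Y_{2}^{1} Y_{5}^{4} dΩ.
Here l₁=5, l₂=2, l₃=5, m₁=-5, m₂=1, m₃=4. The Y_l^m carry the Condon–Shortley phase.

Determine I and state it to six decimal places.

Rules hold: Σm=0, L=12 even, 3≤5≤7.
N = 11·5·11 = 605
Δ = 2!·8!·2!/13! = 1/38610
Racah Σ t=0..2: t=0:+1/2880 t=1:−1/576 t=2:+1/2880 = -1/960
⇒ 3j(5 2 5; 0 0 0)² = 10/429, sgn +1
Racah Σ t=2..2: t=2:+1/80640 = 1/80640
⇒ 3j(5 2 5; -5 1 4)² = 9/286, sgn -1
4πI² = N·(3j₀)²·(3jₘ)² = 75/169
I = -1·√(0.443787/4π) = -0.18792404

-0.187924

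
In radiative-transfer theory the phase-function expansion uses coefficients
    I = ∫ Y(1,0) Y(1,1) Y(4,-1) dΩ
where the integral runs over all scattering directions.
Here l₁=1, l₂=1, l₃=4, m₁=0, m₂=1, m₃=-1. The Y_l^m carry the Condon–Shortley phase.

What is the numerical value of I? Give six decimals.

0.000000

triangle: need 0≤l₃≤2, have 4; I=0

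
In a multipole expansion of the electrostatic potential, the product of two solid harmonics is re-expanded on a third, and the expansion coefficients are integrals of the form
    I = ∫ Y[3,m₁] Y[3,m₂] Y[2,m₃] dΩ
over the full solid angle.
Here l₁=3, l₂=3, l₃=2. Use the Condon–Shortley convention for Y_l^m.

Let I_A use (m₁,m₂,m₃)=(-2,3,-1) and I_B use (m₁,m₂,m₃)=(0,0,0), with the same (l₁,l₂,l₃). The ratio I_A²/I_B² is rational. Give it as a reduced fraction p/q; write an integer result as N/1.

Shared (l₁,l₂,l₃)=(3,3,2): N and (l;000)² cancel in I_A²/I_B².
A: Δ = 4!·2!·2!/9! = 1/3780; Racah Σ t=4..4: t=4:+1/48 = 1/48; ⇒ 3j(3 3 2; -2 3 -1)² = 5/84, sgn -1
B: Δ = 4!·2!·2!/9! = 1/3780; Racah Σ t=1..3: t=1:−1/24 t=2:+1/4 t=3:−1/24 = 1/6; ⇒ 3j(3 3 2; 0 0 0)² = 4/105, sgn +1
I_A²/I_B² = (5/84)/(4/105) = 25/16

25/16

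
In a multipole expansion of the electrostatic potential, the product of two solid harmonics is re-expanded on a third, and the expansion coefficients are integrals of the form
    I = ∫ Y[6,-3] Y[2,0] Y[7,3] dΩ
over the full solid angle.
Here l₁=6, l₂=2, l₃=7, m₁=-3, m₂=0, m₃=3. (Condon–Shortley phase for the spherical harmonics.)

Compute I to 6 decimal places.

0.000000

Σlᵢ=15 odd — θ-integrand is odd under cosθ→−cosθ; I=0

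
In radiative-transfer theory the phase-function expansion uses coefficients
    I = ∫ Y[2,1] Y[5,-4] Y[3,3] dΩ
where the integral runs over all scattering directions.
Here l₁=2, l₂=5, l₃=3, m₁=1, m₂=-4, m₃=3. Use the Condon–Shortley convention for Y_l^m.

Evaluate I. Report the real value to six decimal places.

Checks pass: Σm=0; 10 even; l₃=3∈[3,7].
(2·2+1)(2·5+1)(2·3+1) = 385
Δ: 4! 0! 6! / 11! → 1/2310
sum: t=2:+1/144 = 1/144
3j²(2 5 3; 0 0 0) = Δ·Π!·Σ² = 10/231  (sign -1)
sum: t=1:−1/4320 = -1/4320
3j²(2 5 3; 1 -4 3) = Δ·Π!·Σ² = 2/55  (sign -1)
combine: 4πI² = 385·10/231·2/55 = 20/33
take √, sign +1: I = 0.21961050

0.219610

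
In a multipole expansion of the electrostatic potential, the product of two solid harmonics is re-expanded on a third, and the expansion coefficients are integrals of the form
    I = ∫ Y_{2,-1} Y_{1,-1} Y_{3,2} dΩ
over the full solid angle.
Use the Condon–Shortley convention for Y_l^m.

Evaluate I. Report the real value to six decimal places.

0.261169

Checks pass: Σm=0; 6 even; l₃=3∈[1,3].
(2·2+1)(2·1+1)(2·3+1) = 105
Δ: 0! 4! 2! / 7! → 1/105
sum: t=0:+1/4 = 1/4
3j²(2 1 3; 0 0 0) = Δ·Π!·Σ² = 3/35  (sign -1)
sum: t=0:+1/12 = 1/12
3j²(2 1 3; -1 -1 2) = Δ·Π!·Σ² = 2/21  (sign -1)
combine: 4πI² = 105·3/35·2/21 = 6/7
take √, sign +1: I = 0.26116903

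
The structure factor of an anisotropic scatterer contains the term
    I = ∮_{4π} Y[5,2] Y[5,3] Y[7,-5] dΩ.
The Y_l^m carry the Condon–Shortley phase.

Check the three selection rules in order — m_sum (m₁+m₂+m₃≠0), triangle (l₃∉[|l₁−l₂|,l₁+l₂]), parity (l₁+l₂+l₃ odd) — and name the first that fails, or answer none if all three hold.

Σmᵢ = 0  ✓
l₃∈[|l₁−l₂|,l₁+l₂]=[0,10], have l₃=7  ✓
Σlᵢ = 17 ⇒ odd  ✗

parity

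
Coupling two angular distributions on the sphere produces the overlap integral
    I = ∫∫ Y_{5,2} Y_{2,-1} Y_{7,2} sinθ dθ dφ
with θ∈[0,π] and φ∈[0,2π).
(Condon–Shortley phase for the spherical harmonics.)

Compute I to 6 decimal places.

0.000000

Σmᵢ = 3 ≠ 0, so the φ-integral vanishes; I = 0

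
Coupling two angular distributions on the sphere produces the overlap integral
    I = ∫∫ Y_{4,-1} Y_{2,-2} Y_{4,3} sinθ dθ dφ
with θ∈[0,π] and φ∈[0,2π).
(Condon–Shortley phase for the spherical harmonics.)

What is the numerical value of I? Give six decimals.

0.159270

m-sum 0 ✓  L=10 even ✓  2≤4≤6 ✓
Π(2lᵢ+1) = 9×5×9 = 405
triangle coeff Δ(4,2,4) = 1/13860
Σ_t [0,2]: t=0:+1/192 t=1:−1/36 t=2:+1/192 = -5/288
(3j)²=20/693 [(4 2 4; 0 0 0)], sign=-1
Σ_t [0,0]: t=0:+1/480 = 1/480
(3j)²=3/110 [(4 2 4; -1 -2 3)], sign=-1
⇒ 4πI² = 270/847
I = (+1)√(270/847/(4π)) = 0.15927046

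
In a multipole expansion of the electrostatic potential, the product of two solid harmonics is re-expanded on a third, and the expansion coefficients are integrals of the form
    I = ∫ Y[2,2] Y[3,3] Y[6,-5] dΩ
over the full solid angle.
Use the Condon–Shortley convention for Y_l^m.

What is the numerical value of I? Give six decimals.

0.000000

|2−3|≤6≤2+3 violated ⇒ I = 0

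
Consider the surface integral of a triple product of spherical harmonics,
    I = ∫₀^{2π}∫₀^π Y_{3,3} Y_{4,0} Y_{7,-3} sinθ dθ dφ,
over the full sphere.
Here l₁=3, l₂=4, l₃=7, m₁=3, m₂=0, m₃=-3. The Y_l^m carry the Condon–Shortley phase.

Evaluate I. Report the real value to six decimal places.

m-sum 0 ✓  L=14 even ✓  1≤7≤7 ✓
Π(2lᵢ+1) = 7×9×15 = 945
triangle coeff Δ(3,4,7) = 1/45045
Σ_t [0,0]: t=0:+1/20736 = 1/20736
(3j)²=35/1287 [(3 4 7; 0 0 0)], sign=-1
Σ_t [0,0]: t=0:+1/414720 = 1/414720
(3j)²=2/429 [(3 4 7; 3 0 -3)], sign=+1
⇒ 4πI² = 2450/20449
I = (-1)√(2450/20449/(4π)) = -0.09764322

-0.097643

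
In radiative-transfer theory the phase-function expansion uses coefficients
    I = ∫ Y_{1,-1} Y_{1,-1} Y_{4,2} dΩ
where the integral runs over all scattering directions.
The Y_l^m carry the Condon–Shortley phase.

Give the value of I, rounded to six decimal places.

0.000000

l₃=4 ∉ [0,2] — triangle fails ⇒ I = 0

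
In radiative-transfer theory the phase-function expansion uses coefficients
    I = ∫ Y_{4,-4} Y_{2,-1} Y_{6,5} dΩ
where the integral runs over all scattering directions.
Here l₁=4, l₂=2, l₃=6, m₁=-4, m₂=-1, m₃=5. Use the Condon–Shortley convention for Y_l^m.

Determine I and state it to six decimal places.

-0.204295

Checks pass: Σm=0; 12 even; l₃=6∈[2,6].
(2·4+1)(2·2+1)(2·6+1) = 585
Δ: 0! 8! 4! / 13! → 1/6435
sum: t=0:+1/2304 = 1/2304
3j²(4 2 6; 0 0 0) = Δ·Π!·Σ² = 5/143  (sign +1)
sum: t=0:+1/241920 = 1/241920
3j²(4 2 6; -4 -1 5) = Δ·Π!·Σ² = 1/39  (sign -1)
combine: 4πI² = 585·5/143·1/39 = 75/143
take √, sign -1: I = -0.20429497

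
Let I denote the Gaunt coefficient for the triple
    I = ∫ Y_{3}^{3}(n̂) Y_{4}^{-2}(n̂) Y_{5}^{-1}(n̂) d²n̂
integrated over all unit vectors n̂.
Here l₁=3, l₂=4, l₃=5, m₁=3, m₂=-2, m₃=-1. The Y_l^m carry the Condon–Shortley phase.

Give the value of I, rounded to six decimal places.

0.143662

Checks pass: Σm=0; 12 even; l₃=5∈[1,7].
(2·3+1)(2·4+1)(2·5+1) = 693
Δ: 2! 4! 6! / 13! → 1/180180
sum: t=0:+1/576 t=1:−1/144 t=2:+1/576 = -1/288
3j²(3 4 5; 0 0 0) = Δ·Π!·Σ² = 20/1001  (sign +1)
sum: t=0:+1/2304 = 1/2304
3j²(3 4 5; 3 -2 -1) = Δ·Π!·Σ² = 75/4004  (sign +1)
combine: 4πI² = 693·20/1001·75/4004 = 3375/13013
take √, sign +1: I = 0.14366244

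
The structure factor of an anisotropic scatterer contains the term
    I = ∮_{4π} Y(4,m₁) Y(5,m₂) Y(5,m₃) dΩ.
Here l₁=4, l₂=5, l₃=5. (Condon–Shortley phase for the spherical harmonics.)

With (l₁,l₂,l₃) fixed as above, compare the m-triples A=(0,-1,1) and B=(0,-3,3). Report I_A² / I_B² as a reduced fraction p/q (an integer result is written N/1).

l's match ⇒ only the (l;m) 3-j factors differ between A and B.
A: triangle coeff Δ(4,5,5) = 1/3153150; Σ_t [0,4]: t=0:+1/27648 t=1:−1/1296 t=2:+1/768 t=3:−1/4320 t=4:+1/414720 = 7/20736; (3j)²=8/1287 [(4 5 5; 0 -1 1)], sign=+1
B: triangle coeff Δ(4,5,5) = 1/3153150; Σ_t [0,2]: t=0:+1/27648 t=1:−1/4320 t=2:+1/11520 = -1/9216; (3j)²=2/143 [(4 5 5; 0 -3 3)], sign=-1
I_A²/I_B² = (8/1287)/(2/143) = 4/9

4/9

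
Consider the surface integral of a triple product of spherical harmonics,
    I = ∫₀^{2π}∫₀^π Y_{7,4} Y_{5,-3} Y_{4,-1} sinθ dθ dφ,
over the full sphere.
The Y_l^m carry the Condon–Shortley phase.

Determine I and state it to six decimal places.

Checks pass: Σm=0; 16 even; l₃=4∈[2,12].
(2·7+1)(2·5+1)(2·4+1) = 1485
Δ: 8! 6! 2! / 17! → 1/6126120
sum: t=3:−1/69120 t=4:+1/20736 t=5:−1/69120 = 1/51840
3j²(7 5 4; 0 0 0) = Δ·Π!·Σ² = 280/21879  (sign +1)
sum: t=0:+1/2903040 t=1:−1/241920 t=2:+1/345600 = -13/14515200
3j²(7 5 4; 4 -3 -1) = Δ·Π!·Σ² = 13/7140  (sign +1)
combine: 4πI² = 1485·280/21879·13/7140 = 10/289
take √, sign +1: I = 0.05247424

0.052474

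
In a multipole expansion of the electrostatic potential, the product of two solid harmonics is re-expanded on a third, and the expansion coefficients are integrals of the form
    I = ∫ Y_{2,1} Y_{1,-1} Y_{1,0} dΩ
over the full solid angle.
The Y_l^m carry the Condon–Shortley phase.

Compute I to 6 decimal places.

-0.218510

Checks pass: Σm=0; 4 even; l₃=1∈[1,3].
(2·2+1)(2·1+1)(2·1+1) = 45
Δ: 2! 2! 0! / 5! → 1/30
sum: t=1:−1/1 = -1/1
3j²(2 1 1; 0 0 0) = Δ·Π!·Σ² = 2/15  (sign +1)
sum: t=0:+1/2 = 1/2
3j²(2 1 1; 1 -1 0) = Δ·Π!·Σ² = 1/10  (sign -1)
combine: 4πI² = 45·2/15·1/10 = 3/5
take √, sign -1: I = -0.21850969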